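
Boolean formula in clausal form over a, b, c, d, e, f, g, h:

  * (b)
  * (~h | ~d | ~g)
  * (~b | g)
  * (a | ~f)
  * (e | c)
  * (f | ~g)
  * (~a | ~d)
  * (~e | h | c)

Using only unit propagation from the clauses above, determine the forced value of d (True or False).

False

(b) stands alone — b = True.
(~b | g) with b = True leaves only g, so g = True.
(~g | f): since g = True, the clause reduces to (f). f = True.
(a | ~f): since f = True, the clause reduces to (a). a = True.
(~d | ~a): since a = True, the clause reduces to (~d). d = False.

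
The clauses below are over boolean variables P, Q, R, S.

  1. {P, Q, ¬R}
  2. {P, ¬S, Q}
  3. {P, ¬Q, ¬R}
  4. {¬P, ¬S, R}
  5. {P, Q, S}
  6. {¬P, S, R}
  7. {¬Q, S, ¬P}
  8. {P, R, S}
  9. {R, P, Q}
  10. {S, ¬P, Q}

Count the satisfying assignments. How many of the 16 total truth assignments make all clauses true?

3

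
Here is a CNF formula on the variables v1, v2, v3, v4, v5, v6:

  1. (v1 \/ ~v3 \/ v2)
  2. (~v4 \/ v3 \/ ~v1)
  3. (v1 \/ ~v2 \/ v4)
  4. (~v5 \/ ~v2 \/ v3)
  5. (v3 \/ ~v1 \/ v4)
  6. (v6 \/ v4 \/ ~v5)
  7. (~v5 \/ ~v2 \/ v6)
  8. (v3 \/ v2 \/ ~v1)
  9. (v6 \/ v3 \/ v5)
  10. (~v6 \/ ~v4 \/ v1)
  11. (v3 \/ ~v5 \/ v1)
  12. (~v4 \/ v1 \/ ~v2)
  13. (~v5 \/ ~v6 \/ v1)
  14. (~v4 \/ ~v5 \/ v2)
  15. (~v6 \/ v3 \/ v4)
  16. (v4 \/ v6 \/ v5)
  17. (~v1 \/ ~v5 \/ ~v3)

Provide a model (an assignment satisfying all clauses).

v1=True, v2=True, v3=True, v4=True, v5=False, v6=False

Set v1 = True and propagate.
For the remaining variables, v2 = True, v3 = True, v4 = True, v5 = False, v6 = False works.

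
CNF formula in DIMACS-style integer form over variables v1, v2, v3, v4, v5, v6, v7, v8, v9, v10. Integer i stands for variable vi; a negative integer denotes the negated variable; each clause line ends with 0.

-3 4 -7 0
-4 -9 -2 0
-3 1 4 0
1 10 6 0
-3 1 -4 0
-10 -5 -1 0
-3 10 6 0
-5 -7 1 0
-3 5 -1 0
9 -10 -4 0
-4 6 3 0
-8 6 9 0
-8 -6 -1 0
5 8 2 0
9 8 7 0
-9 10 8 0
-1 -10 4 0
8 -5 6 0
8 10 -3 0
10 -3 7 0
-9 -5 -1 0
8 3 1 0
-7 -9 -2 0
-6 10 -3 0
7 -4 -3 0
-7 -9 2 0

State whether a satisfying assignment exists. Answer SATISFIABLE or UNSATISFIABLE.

SATISFIABLE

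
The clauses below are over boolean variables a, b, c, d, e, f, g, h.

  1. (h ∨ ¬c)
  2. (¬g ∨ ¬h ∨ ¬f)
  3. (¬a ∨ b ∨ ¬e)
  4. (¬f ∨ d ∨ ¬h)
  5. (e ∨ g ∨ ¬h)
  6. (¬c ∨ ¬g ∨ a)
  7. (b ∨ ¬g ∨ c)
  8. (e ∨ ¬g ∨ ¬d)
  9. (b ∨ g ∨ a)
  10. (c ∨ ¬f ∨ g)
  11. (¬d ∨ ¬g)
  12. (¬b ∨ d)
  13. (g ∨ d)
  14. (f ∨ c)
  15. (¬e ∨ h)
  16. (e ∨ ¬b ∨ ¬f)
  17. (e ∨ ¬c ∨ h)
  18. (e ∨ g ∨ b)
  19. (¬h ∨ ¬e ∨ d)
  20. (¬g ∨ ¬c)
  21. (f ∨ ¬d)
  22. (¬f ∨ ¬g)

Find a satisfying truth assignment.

a=False, b=True, c=True, d=True, e=True, f=True, g=False, h=True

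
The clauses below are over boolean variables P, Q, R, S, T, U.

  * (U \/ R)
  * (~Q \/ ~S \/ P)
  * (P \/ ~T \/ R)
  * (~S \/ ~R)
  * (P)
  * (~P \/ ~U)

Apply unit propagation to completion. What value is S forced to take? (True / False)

False

Unit clause (P) sets P = True.
In (~U \/ ~P), ~P is now false; ~U must hold, so U = False.
(R \/ U) with U = False leaves only R, so R = True.
In (~R \/ ~S), ~R is now false; ~S must hold, so S = False.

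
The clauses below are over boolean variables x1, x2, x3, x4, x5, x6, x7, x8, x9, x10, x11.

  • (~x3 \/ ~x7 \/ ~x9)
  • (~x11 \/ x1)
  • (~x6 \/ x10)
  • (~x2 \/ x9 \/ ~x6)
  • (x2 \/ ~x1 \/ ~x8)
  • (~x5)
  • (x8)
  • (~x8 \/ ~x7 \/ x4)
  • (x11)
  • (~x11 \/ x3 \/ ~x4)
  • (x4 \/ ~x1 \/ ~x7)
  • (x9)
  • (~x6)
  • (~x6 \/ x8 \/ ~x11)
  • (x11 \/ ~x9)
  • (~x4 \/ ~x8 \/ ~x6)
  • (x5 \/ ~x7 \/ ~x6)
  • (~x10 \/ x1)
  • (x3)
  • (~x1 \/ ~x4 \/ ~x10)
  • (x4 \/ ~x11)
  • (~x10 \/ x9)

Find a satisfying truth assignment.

Unit propagation: (~x5) forces x5 = False.
(x8) is a unit clause, so x8 = True.
(x11) is a unit clause, so x11 = True.
Unit propagation: (x1) forces x1 = True.
The clause (x2) is unit: x2 must be True.
Unit propagation: (x9) forces x9 = True.
(~x6) is a unit clause, so x6 = False.
(x3) is a unit clause, so x3 = True.
(~x7) is a unit clause, so x7 = False.
Unit propagation: (x4) forces x4 = True.
Unit propagation: (~x10) forces x10 = False.
Check each clause:
  1. (~x7 \/ ~x9 \/ ~x3) — ~x7 is true.
  2. (~x11 \/ x1) — x1 is true.
  3. (~x6 \/ x10) — ~x6 is true.
  4. (x9 \/ ~x2 \/ ~x6) — x9 is true.
  5. (x2 \/ ~x8 \/ ~x1) — x2 is true.
  6. (~x5) — ~x5 is true.
  7. (x8) — x8 is true.
  8. (x4 \/ ~x8 \/ ~x7) — ~x7 is true.
  9. (x11) — x11 is true.
  10. (~x4 \/ x3 \/ ~x11) — x3 is true.
  11. (x4 \/ ~x1 \/ ~x7) — ~x7 is true.
  12. (x9) — x9 is true.
  13. (~x6) — ~x6 is true.
  14. (~x11 \/ x8 \/ ~x6) — x8 is true.
  15. (~x9 \/ x11) — x11 is true.
  16. (~x8 \/ ~x4 \/ ~x6) — ~x6 is true.
  17. (~x7 \/ ~x6 \/ x5) — ~x7 is true.
  18. (x1 \/ ~x10) — x1 is true.
  19. (x3) — x3 is true.
  20. (~x1 \/ ~x10 \/ ~x4) — ~x10 is true.
  21. (x4 \/ ~x11) — x4 is true.
  22. (~x10 \/ x9) — x9 is true.

x1=T  x2=T  x3=T  x4=T  x5=F  x6=F  x7=F  x8=T  x9=T  x10=F  x11=T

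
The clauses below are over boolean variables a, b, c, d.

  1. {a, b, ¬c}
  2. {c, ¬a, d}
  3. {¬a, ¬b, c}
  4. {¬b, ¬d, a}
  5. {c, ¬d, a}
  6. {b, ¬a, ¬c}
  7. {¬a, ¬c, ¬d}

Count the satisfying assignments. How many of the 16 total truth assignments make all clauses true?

The models are:
  a=0 b=0 c=0 d=0
  a=0 b=1 c=0 d=0
  a=0 b=1 c=1 d=0
  a=1 b=0 c=0 d=1
  a=1 b=1 c=1 d=0
Count: 5.

5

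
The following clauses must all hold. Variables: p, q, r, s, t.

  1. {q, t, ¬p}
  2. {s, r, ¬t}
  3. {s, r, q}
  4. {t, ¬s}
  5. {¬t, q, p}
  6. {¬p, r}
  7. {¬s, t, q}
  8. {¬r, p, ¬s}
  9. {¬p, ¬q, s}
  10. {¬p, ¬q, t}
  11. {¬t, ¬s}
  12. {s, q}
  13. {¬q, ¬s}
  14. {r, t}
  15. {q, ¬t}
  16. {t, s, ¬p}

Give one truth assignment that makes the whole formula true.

p = F, q = T, r = T, s = F, t = F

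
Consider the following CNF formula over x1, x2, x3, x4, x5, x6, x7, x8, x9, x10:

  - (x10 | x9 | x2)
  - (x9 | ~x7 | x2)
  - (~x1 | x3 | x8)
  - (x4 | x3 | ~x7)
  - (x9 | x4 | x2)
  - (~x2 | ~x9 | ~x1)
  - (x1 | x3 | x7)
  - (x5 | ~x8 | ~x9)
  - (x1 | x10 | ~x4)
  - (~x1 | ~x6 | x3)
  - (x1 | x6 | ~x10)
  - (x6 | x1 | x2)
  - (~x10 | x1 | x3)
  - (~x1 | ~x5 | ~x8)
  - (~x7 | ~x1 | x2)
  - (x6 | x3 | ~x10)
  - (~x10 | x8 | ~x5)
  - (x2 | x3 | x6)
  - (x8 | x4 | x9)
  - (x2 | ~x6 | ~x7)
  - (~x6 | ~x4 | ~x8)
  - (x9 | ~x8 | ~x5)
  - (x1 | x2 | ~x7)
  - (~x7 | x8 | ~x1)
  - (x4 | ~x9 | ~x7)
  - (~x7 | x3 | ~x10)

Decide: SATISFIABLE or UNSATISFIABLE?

Pure literal: x3 appears only positively; assign x3 = True.
Try x1 = True.
The remaining clauses are satisfied by x2 = True, x4 = False, x5 = False, x6 = True, x7 = True, x8 = True, x9 = False, x10 = True.
Every clause has at least one true literal under this assignment.
So x1=True, x2=True, x3=True, x4=False, x5=False, x6=True, x7=True, x8=True, x9=False, x10=True is a satisfying assignment.

SATISFIABLE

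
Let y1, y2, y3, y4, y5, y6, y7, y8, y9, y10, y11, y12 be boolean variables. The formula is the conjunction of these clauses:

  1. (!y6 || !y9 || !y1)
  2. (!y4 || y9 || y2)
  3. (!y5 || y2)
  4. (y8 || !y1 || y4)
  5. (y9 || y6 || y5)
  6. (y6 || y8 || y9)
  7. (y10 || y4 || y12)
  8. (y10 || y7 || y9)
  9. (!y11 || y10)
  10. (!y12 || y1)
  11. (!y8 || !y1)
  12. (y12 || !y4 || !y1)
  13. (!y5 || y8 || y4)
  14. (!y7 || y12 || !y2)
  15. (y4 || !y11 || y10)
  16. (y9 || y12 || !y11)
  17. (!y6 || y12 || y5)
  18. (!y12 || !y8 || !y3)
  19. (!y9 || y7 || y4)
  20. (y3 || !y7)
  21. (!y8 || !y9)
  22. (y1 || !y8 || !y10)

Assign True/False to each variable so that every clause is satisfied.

y1 = False  y2 = True  y3 = False  y4 = True  y5 = False  y6 = False  y7 = False  y8 = False  y9 = True  y10 = False  y11 = False  y12 = False

Check each clause:
  1. (!y9 || !y6 || !y1) — !y6 is true.
  2. (y9 || y2 || !y4) — y9 is true.
  3. (y2 || !y5) — y2 is true.
  4. (y8 || !y1 || y4) — y4 is true.
  5. (y9 || y5 || y6) — y9 is true.
  6. (y9 || y8 || y6) — y9 is true.
  7. (y4 || y12 || y10) — y4 is true.
  8. (y7 || y10 || y9) — y9 is true.
  9. (y10 || !y11) — !y11 is true.
  10. (y1 || !y12) — !y12 is true.
  11. (!y8 || !y1) — !y8 is true.
  12. (y12 || !y4 || !y1) — !y1 is true.
  13. (y4 || y8 || !y5) — !y5 is true.
  14. (!y7 || y12 || !y2) — !y7 is true.
  15. (y4 || y10 || !y11) — y4 is true.
  16. (y12 || y9 || !y11) — y9 is true.
  17. (y12 || !y6 || y5) — !y6 is true.
  18. (!y8 || !y3 || !y12) — !y8 is true.
  19. (y7 || !y9 || y4) — y4 is true.
  20. (y3 || !y7) — !y7 is true.
  21. (!y9 || !y8) — !y8 is true.
  22. (y1 || !y8 || !y10) — !y8 is true.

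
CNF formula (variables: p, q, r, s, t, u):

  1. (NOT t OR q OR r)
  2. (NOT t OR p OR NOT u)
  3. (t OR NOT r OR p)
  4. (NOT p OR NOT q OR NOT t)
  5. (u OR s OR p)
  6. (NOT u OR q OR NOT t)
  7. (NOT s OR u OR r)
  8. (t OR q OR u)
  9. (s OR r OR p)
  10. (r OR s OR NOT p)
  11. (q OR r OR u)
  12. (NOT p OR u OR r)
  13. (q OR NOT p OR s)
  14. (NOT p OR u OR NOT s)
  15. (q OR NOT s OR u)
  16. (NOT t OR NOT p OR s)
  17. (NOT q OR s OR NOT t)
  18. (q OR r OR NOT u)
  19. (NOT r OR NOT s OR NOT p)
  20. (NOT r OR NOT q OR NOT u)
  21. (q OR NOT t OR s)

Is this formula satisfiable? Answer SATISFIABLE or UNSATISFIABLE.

Branch on p: take p = True.
The remaining clauses are satisfied by q = True, r = True, s = False, t = False, u = False.
So p = True  q = True  r = True  s = False  t = False  u = False is a satisfying assignment.

SATISFIABLE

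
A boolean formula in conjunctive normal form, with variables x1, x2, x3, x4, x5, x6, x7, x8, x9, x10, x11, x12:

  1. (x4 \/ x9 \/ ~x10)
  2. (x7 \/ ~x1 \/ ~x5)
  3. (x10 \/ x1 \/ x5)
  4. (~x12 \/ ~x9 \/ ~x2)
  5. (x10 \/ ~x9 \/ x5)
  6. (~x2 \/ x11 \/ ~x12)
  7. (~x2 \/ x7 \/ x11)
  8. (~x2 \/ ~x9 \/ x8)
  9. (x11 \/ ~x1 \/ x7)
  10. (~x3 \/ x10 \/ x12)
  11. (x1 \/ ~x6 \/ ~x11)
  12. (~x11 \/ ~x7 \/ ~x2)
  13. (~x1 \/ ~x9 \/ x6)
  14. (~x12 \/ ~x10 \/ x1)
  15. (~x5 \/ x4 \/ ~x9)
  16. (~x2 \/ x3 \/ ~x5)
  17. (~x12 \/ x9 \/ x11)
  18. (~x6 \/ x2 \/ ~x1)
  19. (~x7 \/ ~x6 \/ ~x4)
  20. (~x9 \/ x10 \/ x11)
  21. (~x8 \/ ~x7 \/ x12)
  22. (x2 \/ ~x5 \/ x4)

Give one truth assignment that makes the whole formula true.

Set x1 = False and propagate.
Set x2 = False and propagate.
Set x3 = False and propagate.
The remaining clauses are satisfied by x4 = False, x5 = False, x6 = False, x7 = True, x8 = False, x9 = True, x10 = True, x11 = True, x12 = False.

x1 = F, x2 = F, x3 = F, x4 = F, x5 = F, x6 = F, x7 = T, x8 = F, x9 = T, x10 = T, x11 = T, x12 = F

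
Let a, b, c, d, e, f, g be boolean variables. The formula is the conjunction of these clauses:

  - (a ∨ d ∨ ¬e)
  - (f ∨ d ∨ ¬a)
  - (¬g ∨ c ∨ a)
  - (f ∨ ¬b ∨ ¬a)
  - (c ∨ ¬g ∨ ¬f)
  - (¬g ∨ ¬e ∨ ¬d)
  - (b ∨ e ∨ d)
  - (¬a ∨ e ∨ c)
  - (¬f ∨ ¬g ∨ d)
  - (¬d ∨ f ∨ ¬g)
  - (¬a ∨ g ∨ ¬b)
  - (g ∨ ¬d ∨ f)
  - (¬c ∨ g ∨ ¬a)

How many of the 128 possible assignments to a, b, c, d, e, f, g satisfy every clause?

19

Case analysis on g and a:
  g=T, a=T: remaining (b,c,d,e,f) ∈ {(F,T,T,F,T); (T,T,T,F,T)} — 2.
  g=T, a=F: remaining (b,c,d,e,f) ∈ {(F,T,T,F,T); (T,T,F,F,F); (T,T,T,F,T)} — 3.
  g=F, a=T: remaining (b,c,d,e,f) ∈ {(F,F,F,T,T); (F,F,T,T,T)} — 2.
  g=F, a=F: c free; 6 ways for (b,d,e,f) × 2^1 = 12.
Total: 2 + 3 + 2 + 12 = 19.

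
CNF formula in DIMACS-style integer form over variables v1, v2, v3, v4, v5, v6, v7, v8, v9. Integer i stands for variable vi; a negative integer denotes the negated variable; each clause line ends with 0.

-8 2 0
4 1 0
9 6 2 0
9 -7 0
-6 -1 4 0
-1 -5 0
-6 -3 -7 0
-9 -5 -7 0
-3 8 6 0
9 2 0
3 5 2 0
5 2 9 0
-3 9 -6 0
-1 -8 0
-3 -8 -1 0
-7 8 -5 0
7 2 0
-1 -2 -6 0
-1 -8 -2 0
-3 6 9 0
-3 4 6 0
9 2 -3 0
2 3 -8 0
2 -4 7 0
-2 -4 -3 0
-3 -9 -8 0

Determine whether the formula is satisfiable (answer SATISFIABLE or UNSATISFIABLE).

SATISFIABLE

Set v1 = False and propagate.
  then v4 is forced to True.
Branch on v2: take v2 = True.
  then v3 is forced to False.
For the remaining variables, v5 = False, v6 = True, v7 = False, v8 = False, v9 = True works.
So v1 = 0  v2 = 1  v3 = 0  v4 = 1  v5 = 0  v6 = 1  v7 = 0  v8 = 0  v9 = 1 is a satisfying assignment.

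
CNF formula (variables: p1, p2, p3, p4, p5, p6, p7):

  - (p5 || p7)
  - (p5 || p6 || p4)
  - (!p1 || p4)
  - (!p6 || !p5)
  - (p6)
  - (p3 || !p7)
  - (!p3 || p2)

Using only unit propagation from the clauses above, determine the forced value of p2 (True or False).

True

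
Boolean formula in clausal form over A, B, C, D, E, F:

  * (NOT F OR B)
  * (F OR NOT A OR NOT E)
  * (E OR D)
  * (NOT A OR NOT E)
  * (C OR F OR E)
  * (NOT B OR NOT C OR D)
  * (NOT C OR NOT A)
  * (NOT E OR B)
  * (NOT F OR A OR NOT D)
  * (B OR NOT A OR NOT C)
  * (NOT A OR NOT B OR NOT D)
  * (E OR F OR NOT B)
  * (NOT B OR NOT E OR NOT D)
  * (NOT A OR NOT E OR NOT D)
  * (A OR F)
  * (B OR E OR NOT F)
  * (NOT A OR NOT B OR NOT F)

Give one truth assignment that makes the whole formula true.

Set A = False and propagate.
  then F is forced to True.
  then B is forced to True.
  then D is forced to False.
  then E is forced to True.
  then C is forced to False.
Check each clause:
  1. (B OR NOT F) — B is true.
  2. (NOT A OR NOT E OR F) — F is true.
  3. (E OR D) — E is true.
  4. (NOT E OR NOT A) — NOT A is true.
  5. (C OR E OR F) — E is true.
  6. (NOT B OR NOT C OR D) — NOT C is true.
  7. (NOT A OR NOT C) — NOT C is true.
  8. (NOT E OR B) — B is true.
  9. (A OR NOT F OR NOT D) — NOT D is true.
  10. (B OR NOT C OR NOT A) — B is true.
  11. (NOT D OR NOT A OR NOT B) — NOT D is true.
  12. (E OR F OR NOT B) — E is true.
  13. (NOT E OR NOT D OR NOT B) — NOT D is true.
  14. (NOT E OR NOT A OR NOT D) — NOT D is true.
  15. (A OR F) — F is true.
  16. (B OR E OR NOT F) — B is true.
  17. (NOT A OR NOT F OR NOT B) — NOT A is true.

A=False, B=True, C=False, D=False, E=True, F=True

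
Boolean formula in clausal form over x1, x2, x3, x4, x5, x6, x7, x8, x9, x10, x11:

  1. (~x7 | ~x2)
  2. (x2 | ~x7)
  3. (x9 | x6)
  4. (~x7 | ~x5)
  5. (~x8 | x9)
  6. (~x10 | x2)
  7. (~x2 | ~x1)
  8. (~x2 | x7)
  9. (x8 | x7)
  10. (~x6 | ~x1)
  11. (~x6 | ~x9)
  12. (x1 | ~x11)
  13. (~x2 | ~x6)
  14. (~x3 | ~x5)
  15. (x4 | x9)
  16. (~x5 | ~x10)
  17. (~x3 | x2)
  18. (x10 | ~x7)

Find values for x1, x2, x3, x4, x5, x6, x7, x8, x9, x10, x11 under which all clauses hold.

x1=0, x2=0, x3=0, x4=1, x5=1, x6=0, x7=0, x8=1, x9=1, x10=0, x11=0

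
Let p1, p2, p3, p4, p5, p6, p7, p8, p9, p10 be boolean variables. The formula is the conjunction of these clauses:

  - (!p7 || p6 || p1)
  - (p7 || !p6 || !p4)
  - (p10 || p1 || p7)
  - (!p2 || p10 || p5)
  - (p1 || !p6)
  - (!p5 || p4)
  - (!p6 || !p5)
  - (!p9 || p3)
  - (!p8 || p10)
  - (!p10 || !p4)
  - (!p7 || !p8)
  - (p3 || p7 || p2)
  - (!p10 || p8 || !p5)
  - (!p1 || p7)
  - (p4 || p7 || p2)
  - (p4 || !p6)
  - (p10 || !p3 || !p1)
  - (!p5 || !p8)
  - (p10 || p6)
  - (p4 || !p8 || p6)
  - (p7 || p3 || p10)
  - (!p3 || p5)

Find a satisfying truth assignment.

p1=T, p2=F, p3=F, p4=T, p5=F, p6=T, p7=T, p8=F, p9=F, p10=F

Check each clause:
  1. (p6 || !p7 || p1) — p1 is true.
  2. (!p6 || !p4 || p7) — p7 is true.
  3. (p7 || p10 || p1) — p1 is true.
  4. (!p2 || p5 || p10) — !p2 is true.
  5. (p1 || !p6) — p1 is true.
  6. (p4 || !p5) — !p5 is true.
  7. (!p6 || !p5) — !p5 is true.
  8. (p3 || !p9) — !p9 is true.
  9. (p10 || !p8) — !p8 is true.
  10. (!p4 || !p10) — !p10 is true.
  11. (!p7 || !p8) — !p8 is true.
  12. (p3 || p7 || p2) — p7 is true.
  13. (p8 || !p10 || !p5) — !p5 is true.
  14. (p7 || !p1) — p7 is true.
  15. (p7 || p2 || p4) — p4 is true.
  16. (p4 || !p6) — p4 is true.
  17. (!p1 || p10 || !p3) — !p3 is true.
  18. (!p8 || !p5) — !p8 is true.
  19. (p10 || p6) — p6 is true.
  20. (!p8 || p6 || p4) — !p8 is true.
  21. (p3 || p7 || p10) — p7 is true.
  22. (p5 || !p3) — !p3 is true.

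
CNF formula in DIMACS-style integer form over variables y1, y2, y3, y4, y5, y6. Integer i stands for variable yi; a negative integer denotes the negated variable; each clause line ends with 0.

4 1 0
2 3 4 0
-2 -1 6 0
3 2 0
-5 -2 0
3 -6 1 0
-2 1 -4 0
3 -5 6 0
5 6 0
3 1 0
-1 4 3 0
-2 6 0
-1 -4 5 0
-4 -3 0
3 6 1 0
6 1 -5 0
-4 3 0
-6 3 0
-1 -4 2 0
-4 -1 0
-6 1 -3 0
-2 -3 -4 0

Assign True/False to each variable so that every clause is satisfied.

y1 = True, y2 = False, y3 = True, y4 = False, y5 = False, y6 = True

Check each clause:
  1. (y4 | y1) — y1 is true.
  2. (y2 | y4 | y3) — y3 is true.
  3. (~y1 | ~y2 | y6) — ~y2 is true.
  4. (y3 | y2) — y3 is true.
  5. (~y2 | ~y5) — ~y5 is true.
  6. (y1 | y3 | ~y6) — y1 is true.
  7. (~y4 | y1 | ~y2) — y1 is true.
  8. (y6 | ~y5 | y3) — y3 is true.
  9. (y6 | y5) — y6 is true.
  10. (y1 | y3) — y1 is true.
  11. (y4 | ~y1 | y3) — y3 is true.
  12. (~y2 | y6) — ~y2 is true.
  13. (y5 | ~y4 | ~y1) — ~y4 is true.
  14. (~y4 | ~y3) — ~y4 is true.
  15. (y3 | y6 | y1) — y1 is true.
  16. (y6 | y1 | ~y5) — y1 is true.
  17. (~y4 | y3) — y3 is true.
  18. (~y6 | y3) — y3 is true.
  19. (~y4 | y2 | ~y1) — ~y4 is true.
  20. (~y1 | ~y4) — ~y4 is true.
  21. (~y3 | y1 | ~y6) — y1 is true.
  22. (~y2 | ~y3 | ~y4) — ~y4 is true.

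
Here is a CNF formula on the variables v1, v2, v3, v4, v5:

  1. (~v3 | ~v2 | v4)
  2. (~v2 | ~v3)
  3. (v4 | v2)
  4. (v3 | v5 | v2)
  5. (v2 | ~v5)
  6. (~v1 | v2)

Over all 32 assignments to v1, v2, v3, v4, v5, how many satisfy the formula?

9

Case analysis on v2 and v3:
  v2=T, v3=T: a clause becomes empty — 0.
  v2=T, v3=F: v1, v4, v5 free → 2^3 = 8.
  v2=F, v3=T: remaining (v1,v4,v5) ∈ {(F,T,F)} — 1.
  v2=F, v3=F: a clause becomes empty — 0.
Total: 0 + 8 + 1 + 0 = 9.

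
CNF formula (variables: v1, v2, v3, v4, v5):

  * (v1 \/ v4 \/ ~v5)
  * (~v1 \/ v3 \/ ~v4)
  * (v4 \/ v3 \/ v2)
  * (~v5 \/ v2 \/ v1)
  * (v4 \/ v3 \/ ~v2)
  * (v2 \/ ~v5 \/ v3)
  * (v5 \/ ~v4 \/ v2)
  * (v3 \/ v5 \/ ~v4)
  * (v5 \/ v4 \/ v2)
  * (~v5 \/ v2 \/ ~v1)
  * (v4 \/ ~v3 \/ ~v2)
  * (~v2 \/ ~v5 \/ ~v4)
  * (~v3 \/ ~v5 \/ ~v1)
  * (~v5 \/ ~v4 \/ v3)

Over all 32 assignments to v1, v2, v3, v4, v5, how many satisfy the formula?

2

Satisfying assignments:
  v1=0 v2=1 v3=1 v4=1 v5=0
  v1=1 v2=1 v3=1 v4=1 v5=0
That's 2 in total.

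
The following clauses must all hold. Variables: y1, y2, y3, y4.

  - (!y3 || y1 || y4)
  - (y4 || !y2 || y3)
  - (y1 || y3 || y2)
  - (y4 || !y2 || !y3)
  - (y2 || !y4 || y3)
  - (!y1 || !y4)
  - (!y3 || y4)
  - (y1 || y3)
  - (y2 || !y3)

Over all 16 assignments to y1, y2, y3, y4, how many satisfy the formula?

2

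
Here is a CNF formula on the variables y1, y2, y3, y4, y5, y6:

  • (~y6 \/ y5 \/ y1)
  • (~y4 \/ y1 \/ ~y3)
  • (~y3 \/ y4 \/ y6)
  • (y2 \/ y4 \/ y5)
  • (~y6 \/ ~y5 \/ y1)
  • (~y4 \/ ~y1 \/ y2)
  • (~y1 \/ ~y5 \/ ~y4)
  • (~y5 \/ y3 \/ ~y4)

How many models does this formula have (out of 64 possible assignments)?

18

Split on y4, then y1.
  y4=1, y1=1: remaining (y2,y3,y5,y6) ∈ {(1,0,0,0); (1,0,0,1); (1,1,0,0); (1,1,0,1)} — 4.
  y4=1, y1=0: remaining (y2,y3,y5,y6) ∈ {(0,0,0,0); (1,0,0,0)} — 2.
  y4=0, y1=1: 9 of the 16 assignments to (y2,y3,y5,y6) work.
  y4=0, y1=0: remaining (y2,y3,y5,y6) ∈ {(0,0,1,0); (1,0,0,0); (1,0,1,0)} — 3.
Total: 4 + 2 + 9 + 3 = 18.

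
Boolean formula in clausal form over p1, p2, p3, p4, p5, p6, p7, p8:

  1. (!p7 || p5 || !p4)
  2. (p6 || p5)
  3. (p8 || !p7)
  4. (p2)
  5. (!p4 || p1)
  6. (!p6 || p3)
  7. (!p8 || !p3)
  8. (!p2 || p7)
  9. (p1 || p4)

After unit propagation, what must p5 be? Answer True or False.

(p2) is a unit clause: p2 = True.
From (p7 || !p2) and p2 = True: p7 = True.
From (!p7 || p8) and p7 = True: p8 = True.
(!p3 || !p8) with p8 = True leaves only !p3, so p3 = False.
(p3 || !p6) with p3 = False leaves only !p6, so p6 = False.
In (p6 || p5), p6 is now false; p5 must hold, so p5 = True.

True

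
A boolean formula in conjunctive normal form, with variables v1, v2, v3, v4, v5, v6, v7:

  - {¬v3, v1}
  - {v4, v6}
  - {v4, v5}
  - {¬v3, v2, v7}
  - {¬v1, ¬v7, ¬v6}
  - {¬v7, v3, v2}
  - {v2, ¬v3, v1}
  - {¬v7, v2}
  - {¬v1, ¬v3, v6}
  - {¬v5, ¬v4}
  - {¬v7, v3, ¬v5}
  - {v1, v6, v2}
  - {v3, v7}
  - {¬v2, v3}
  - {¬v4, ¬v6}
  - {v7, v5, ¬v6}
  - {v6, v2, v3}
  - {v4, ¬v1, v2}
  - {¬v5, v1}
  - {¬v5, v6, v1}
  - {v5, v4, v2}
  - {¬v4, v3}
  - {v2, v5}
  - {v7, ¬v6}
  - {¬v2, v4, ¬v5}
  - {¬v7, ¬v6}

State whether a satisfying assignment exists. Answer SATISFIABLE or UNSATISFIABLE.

UNSATISFIABLE

v2 = True:
  propagation gives v3=True, v1=True, v6=True, v7=False; an empty clause results — contradiction.
v2 = False:
  propagation gives v7=False, v3=False; an empty clause results — contradiction.
Every branch closes, so no satisfying assignment exists.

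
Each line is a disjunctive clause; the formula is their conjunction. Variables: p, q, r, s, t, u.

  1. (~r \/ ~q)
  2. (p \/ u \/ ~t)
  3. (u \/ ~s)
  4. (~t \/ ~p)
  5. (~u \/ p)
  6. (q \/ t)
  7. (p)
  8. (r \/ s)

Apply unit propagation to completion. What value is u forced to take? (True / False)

True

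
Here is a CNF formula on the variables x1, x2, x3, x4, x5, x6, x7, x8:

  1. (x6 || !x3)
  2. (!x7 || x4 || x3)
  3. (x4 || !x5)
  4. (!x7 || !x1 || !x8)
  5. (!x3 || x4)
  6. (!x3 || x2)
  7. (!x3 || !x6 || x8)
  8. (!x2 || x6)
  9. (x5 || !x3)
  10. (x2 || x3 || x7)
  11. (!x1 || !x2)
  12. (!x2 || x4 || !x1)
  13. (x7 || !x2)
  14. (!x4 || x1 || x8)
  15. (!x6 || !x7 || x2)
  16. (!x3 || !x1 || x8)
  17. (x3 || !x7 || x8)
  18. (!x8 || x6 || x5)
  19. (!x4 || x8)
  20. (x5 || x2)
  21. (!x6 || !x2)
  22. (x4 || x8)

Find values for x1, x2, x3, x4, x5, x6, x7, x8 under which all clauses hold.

Set x1 = False and propagate.
Set x2 = False and propagate.
  then x3 is forced to False.
  then x7 is forced to True.
  then x4 is forced to True.
  then x8 is forced to True.
  then x6 is forced to False.
  then x5 is forced to True.
Every clause has at least one true literal under this assignment.

x1=F, x2=F, x3=F, x4=T, x5=T, x6=F, x7=T, x8=T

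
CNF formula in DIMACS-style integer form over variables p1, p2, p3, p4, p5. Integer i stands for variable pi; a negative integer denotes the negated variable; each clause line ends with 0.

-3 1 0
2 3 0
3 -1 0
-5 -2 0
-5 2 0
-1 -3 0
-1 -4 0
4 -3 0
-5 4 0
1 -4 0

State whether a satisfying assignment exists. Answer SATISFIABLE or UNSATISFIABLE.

SATISFIABLE

Pure literal: p5 appears only negated; assign p5 = False.
Set p1 = False and propagate.
  then p3 is forced to False.
  then p2 is forced to True.
  then p4 is forced to False.
So p1=0, p2=1, p3=0, p4=0, p5=0 is a satisfying assignment.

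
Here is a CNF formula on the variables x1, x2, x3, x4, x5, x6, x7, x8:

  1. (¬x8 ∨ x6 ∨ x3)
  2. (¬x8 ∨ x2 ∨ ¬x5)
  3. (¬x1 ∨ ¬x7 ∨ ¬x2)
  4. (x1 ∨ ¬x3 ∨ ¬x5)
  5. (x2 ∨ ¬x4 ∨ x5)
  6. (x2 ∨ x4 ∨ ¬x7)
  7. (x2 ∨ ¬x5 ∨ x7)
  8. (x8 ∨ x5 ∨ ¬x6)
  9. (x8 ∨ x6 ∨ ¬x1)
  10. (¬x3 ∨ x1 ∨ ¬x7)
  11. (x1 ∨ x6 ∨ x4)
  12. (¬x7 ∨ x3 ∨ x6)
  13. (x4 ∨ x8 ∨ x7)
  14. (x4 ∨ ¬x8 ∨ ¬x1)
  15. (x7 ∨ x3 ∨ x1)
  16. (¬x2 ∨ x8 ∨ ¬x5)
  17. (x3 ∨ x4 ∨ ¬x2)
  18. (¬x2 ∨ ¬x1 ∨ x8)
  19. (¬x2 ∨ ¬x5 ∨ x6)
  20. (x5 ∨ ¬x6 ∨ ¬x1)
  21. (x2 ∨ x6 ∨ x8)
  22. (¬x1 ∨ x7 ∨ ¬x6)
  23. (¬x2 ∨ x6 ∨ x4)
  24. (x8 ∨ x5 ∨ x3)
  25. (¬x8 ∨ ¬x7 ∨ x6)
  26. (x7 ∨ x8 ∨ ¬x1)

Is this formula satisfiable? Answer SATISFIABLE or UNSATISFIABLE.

SATISFIABLE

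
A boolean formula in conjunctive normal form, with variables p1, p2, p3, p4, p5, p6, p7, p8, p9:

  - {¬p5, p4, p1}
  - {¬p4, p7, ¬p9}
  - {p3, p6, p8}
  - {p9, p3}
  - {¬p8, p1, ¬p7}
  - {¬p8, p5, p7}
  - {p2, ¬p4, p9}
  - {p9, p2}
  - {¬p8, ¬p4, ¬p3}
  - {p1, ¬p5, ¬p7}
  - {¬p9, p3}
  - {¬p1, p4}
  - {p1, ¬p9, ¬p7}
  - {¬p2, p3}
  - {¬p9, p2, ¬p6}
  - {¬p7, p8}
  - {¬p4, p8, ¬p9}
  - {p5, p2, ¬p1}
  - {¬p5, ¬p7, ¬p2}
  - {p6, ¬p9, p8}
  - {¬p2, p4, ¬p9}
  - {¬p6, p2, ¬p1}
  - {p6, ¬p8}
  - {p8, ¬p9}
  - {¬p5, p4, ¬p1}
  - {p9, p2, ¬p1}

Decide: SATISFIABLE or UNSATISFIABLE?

SATISFIABLE

Set p1 = True and propagate.
  then p4 is forced to True.
The remaining clauses are satisfied by p2 = True, p3 = True, p5 = True, p6 = False, p7 = False, p8 = False, p9 = False.
So p1=True, p2=True, p3=True, p4=True, p5=True, p6=False, p7=False, p8=False, p9=False is a satisfying assignment.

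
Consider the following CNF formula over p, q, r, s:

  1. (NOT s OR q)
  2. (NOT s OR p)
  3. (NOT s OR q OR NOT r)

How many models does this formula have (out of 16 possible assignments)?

10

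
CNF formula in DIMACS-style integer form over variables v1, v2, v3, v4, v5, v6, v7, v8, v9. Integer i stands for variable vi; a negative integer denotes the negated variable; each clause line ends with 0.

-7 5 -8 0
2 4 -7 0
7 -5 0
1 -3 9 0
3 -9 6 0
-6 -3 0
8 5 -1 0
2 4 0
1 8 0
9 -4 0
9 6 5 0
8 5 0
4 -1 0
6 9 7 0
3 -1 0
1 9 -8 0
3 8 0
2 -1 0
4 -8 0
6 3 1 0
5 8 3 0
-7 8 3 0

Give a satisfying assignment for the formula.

v1=False, v2=True, v3=True, v4=True, v5=False, v6=False, v7=False, v8=True, v9=True

v2 occurs only positively in the remaining clauses — set v2 = True.
Set v1 = False and propagate.
  then v8 is forced to True.
  then v9 is forced to True.
  then v4 is forced to True.
For the remaining variables, v3 = True, v5 = False, v6 = False, v7 = False works.
Check each clause:
  1. (v5 | ~v8 | ~v7) — ~v7 is true.
  2. (~v7 | v2 | v4) — ~v7 is true.
  3. (v7 | ~v5) — ~v5 is true.
  4. (v9 | v1 | ~v3) — v9 is true.
  5. (v6 | ~v9 | v3) — v3 is true.
  6. (~v3 | ~v6) — ~v6 is true.
  7. (~v1 | v8 | v5) — v8 is true.
  8. (v4 | v2) — v2 is true.
  9. (v8 | v1) — v8 is true.
  10. (v9 | ~v4) — v9 is true.
  11. (v9 | v5 | v6) — v9 is true.
  12. (v5 | v8) — v8 is true.
  13. (~v1 | v4) — v4 is true.
  14. (v7 | v6 | v9) — v9 is true.
  15. (v3 | ~v1) — v3 is true.
  16. (v9 | ~v8 | v1) — v9 is true.
  17. (v8 | v3) — v8 is true.
  18. (~v1 | v2) — v2 is true.
  19. (v4 | ~v8) — v4 is true.
  20. (v1 | v6 | v3) — v3 is true.
  21. (v8 | v5 | v3) — v8 is true.
  22. (~v7 | v8 | v3) — v8 is true.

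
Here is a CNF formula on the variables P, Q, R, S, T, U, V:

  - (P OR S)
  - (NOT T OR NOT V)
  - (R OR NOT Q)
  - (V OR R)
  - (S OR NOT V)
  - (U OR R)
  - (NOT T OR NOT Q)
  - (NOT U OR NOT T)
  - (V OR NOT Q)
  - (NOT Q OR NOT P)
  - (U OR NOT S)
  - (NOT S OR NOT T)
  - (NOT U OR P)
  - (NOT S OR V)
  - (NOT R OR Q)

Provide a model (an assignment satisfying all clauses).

Pure literal: T appears only negated; assign T = False.
Try P = True.
  then Q is forced to False.
  then R is forced to False.
  then V is forced to True.
  then S is forced to True.
  then U is forced to True.
Check each clause:
  1. (P OR S) — P is true.
  2. (NOT T OR NOT V) — NOT T is true.
  3. (R OR NOT Q) — NOT Q is true.
  4. (V OR R) — V is true.
  5. (S OR NOT V) — S is true.
  6. (U OR R) — U is true.
  7. (NOT T OR NOT Q) — NOT T is true.
  8. (NOT T OR NOT U) — NOT T is true.
  9. (NOT Q OR V) — NOT Q is true.
  10. (NOT P OR NOT Q) — NOT Q is true.
  11. (U OR NOT S) — U is true.
  12. (NOT T OR NOT S) — NOT T is true.
  13. (NOT U OR P) — P is true.
  14. (NOT S OR V) — V is true.
  15. (Q OR NOT R) — NOT R is true.

P=True  Q=False  R=False  S=True  T=False  U=True  V=True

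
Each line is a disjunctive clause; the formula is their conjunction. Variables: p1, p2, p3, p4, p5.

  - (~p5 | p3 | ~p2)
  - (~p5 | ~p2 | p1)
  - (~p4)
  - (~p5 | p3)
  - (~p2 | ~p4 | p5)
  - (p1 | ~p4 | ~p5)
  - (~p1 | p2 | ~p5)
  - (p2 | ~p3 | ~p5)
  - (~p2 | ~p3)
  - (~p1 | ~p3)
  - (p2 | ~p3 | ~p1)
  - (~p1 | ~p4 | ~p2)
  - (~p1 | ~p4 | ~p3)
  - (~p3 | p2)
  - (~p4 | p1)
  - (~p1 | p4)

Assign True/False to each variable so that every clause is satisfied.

p1=F, p2=T, p3=F, p4=F, p5=F

Unit propagation: (~p4) forces p4 = False.
The clause (~p1) is unit: p1 must be False.
Pure literal: p5 appears only negated; assign p5 = False.
Try p2 = True.
  then p3 is forced to False.
Every clause has at least one true literal under this assignment.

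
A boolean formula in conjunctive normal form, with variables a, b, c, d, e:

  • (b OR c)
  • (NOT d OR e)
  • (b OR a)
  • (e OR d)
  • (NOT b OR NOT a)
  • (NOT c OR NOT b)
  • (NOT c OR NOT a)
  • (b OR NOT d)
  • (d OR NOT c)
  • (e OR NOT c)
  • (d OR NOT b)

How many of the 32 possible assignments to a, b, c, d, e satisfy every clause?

The models are:
  a=0 b=1 c=0 d=1 e=1
That's 1 in total.

1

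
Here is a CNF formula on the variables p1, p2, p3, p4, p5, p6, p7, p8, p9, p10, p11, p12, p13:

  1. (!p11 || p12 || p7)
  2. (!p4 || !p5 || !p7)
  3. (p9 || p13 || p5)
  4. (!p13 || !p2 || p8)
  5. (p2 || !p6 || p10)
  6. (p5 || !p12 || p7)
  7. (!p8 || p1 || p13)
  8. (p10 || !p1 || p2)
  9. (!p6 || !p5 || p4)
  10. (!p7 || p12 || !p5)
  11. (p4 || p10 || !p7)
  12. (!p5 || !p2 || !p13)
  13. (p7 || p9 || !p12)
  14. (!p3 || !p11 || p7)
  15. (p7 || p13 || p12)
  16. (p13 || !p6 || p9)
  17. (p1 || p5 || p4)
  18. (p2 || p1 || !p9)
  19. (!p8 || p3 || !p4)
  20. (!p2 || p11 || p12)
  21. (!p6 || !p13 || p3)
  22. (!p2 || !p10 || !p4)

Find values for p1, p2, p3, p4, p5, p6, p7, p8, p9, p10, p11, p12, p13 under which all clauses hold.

p1=False, p2=True, p3=False, p4=False, p5=True, p6=False, p7=False, p8=False, p9=True, p10=True, p11=True, p12=True, p13=False

Check each clause:
  1. (p12 || p7 || !p11) — p12 is true.
  2. (!p4 || !p5 || !p7) — !p7 is true.
  3. (p9 || p13 || p5) — p9 is true.
  4. (p8 || !p2 || !p13) — !p13 is true.
  5. (!p6 || p2 || p10) — !p6 is true.
  6. (!p12 || p5 || p7) — p5 is true.
  7. (p1 || p13 || !p8) — !p8 is true.
  8. (!p1 || p2 || p10) — p2 is true.
  9. (!p5 || !p6 || p4) — !p6 is true.
  10. (!p7 || p12 || !p5) — !p7 is true.
  11. (p4 || p10 || !p7) — !p7 is true.
  12. (!p5 || !p13 || !p2) — !p13 is true.
  13. (p7 || !p12 || p9) — p9 is true.
  14. (!p11 || !p3 || p7) — !p3 is true.
  15. (p12 || p13 || p7) — p12 is true.
  16. (p13 || !p6 || p9) — p9 is true.
  17. (p4 || p5 || p1) — p5 is true.
  18. (!p9 || p1 || p2) — p2 is true.
  19. (!p4 || p3 || !p8) — !p8 is true.
  20. (p12 || p11 || !p2) — p11 is true.
  21. (!p13 || !p6 || p3) — !p6 is true.
  22. (!p4 || !p2 || !p10) — !p4 is true.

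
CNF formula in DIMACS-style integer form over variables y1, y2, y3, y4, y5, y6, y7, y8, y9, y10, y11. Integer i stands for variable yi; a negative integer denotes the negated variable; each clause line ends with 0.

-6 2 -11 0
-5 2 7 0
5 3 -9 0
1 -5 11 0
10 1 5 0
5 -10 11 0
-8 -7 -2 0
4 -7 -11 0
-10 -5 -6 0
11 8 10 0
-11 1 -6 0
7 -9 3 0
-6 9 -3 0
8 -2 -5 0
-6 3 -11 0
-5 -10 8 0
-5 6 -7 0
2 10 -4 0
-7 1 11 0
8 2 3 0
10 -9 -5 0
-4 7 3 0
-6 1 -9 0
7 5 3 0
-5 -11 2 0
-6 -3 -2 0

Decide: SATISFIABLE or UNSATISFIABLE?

SATISFIABLE

Pure literal: y1 appears only positively; assign y1 = True.
Try y2 = True.
For the remaining variables, y3 = True, y4 = True, y5 = False, y6 = False, y7 = True, y8 = False, y9 = False, y10 = False, y11 = True works.
Every clause has at least one true literal under this assignment.
So y1=T, y2=T, y3=T, y4=T, y5=F, y6=F, y7=T, y8=F, y9=F, y10=F, y11=T is a satisfying assignment.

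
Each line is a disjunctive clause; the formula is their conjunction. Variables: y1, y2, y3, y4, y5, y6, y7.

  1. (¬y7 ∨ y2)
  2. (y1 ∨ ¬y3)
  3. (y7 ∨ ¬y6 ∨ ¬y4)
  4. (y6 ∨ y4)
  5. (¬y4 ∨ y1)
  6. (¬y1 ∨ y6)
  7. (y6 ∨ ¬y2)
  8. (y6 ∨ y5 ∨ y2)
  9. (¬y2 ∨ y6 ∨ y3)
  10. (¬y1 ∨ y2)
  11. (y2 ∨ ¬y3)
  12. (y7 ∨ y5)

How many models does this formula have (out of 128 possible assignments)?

Split on y2, then y6.
  y2=T, y6=T: 13 of the 32 assignments to (y1,y3,y4,y5,y7) work.
  y2=T, y6=F: a clause becomes empty — 0.
  y2=F, y6=T: remaining (y1,y3,y4,y5,y7) ∈ {(F,F,F,T,F)} — 1.
  y2=F, y6=F: a clause becomes empty — 0.
Total: 13 + 0 + 1 + 0 = 14.

14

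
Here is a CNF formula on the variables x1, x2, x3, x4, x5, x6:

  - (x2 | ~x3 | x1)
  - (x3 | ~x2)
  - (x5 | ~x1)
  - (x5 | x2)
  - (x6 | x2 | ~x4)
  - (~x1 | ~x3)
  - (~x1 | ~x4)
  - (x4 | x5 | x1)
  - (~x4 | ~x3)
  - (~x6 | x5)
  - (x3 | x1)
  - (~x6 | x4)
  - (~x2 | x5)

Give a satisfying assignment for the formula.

x1=T  x2=F  x3=F  x4=F  x5=T  x6=F

Check each clause:
  1. (~x3 | x1 | x2) — x1 is true.
  2. (~x2 | x3) — ~x2 is true.
  3. (~x1 | x5) — x5 is true.
  4. (x2 | x5) — x5 is true.
  5. (~x4 | x2 | x6) — ~x4 is true.
  6. (~x3 | ~x1) — ~x3 is true.
  7. (~x1 | ~x4) — ~x4 is true.
  8. (x5 | x1 | x4) — x1 is true.
  9. (~x4 | ~x3) — ~x4 is true.
  10. (~x6 | x5) — ~x6 is true.
  11. (x1 | x3) — x1 is true.
  12. (x4 | ~x6) — ~x6 is true.
  13. (x5 | ~x2) — x5 is true.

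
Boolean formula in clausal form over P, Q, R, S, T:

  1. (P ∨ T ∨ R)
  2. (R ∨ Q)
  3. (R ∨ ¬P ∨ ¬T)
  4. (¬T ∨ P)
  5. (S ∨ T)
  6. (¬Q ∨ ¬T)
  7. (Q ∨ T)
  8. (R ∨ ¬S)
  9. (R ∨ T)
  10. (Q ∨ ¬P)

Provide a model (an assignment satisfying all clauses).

P = True, Q = True, R = True, S = True, T = False

Check each clause:
  1. (P ∨ R ∨ T) — P is true.
  2. (Q ∨ R) — Q is true.
  3. (¬T ∨ ¬P ∨ R) — R is true.
  4. (¬T ∨ P) — P is true.
  5. (T ∨ S) — S is true.
  6. (¬Q ∨ ¬T) — ¬T is true.
  7. (T ∨ Q) — Q is true.
  8. (R ∨ ¬S) — R is true.
  9. (T ∨ R) — R is true.
  10. (Q ∨ ¬P) — Q is true.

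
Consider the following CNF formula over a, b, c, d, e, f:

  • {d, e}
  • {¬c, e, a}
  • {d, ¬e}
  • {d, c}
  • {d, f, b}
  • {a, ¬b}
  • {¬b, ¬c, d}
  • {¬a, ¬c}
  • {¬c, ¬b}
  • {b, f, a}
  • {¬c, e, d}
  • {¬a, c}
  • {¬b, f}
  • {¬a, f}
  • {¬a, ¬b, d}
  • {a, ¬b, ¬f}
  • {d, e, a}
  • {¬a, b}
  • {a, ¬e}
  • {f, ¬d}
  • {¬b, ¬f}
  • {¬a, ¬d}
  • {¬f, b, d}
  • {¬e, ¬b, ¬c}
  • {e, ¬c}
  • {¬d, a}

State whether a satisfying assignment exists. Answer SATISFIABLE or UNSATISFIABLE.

UNSATISFIABLE

a = True:
  propagation gives c=False; an empty clause results — contradiction.
a = False:
  propagation gives b=False, f=True, e=False, d=True; an empty clause results — contradiction.
Every branch closes, so no satisfying assignment exists.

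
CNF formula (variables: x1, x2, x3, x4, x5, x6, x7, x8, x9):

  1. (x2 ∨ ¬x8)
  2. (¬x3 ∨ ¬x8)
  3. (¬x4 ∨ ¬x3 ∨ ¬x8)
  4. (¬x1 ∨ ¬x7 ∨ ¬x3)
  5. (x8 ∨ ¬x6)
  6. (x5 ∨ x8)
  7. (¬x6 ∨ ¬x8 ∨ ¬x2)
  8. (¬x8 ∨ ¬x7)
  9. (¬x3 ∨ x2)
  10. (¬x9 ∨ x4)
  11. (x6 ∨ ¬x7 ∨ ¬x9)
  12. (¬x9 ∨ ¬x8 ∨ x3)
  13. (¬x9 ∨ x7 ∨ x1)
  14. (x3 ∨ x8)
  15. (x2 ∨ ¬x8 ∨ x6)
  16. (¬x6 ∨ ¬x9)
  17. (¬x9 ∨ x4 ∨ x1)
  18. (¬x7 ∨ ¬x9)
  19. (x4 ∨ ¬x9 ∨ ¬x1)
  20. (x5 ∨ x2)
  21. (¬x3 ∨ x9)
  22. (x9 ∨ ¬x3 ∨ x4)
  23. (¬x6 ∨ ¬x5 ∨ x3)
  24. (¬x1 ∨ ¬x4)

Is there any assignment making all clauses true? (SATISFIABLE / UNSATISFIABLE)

Try x1 = False.
The remaining clauses are satisfied by x2 = True, x3 = False, x4 = True, x5 = False, x6 = False, x7 = False, x8 = True, x9 = False.
So x1 = False  x2 = True  x3 = False  x4 = True  x5 = False  x6 = False  x7 = False  x8 = True  x9 = False is a satisfying assignment.

SATISFIABLE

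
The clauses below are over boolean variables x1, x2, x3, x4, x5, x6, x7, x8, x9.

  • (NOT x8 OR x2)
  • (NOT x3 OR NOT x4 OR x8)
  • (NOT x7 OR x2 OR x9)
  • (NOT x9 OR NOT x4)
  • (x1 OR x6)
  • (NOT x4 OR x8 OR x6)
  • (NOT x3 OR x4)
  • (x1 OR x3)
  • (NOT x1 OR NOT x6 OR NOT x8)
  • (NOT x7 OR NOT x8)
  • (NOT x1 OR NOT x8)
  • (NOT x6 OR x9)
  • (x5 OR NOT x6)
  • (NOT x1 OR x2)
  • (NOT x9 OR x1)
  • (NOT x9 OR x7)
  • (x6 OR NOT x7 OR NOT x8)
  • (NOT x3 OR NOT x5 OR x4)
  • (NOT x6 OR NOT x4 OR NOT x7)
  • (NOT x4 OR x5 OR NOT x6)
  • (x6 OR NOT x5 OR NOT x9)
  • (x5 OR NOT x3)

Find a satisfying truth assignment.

x1=True, x2=True, x3=False, x4=False, x5=False, x6=False, x7=True, x8=False, x9=True

Check each clause:
  1. (x2 OR NOT x8) — NOT x8 is true.
  2. (NOT x4 OR NOT x3 OR x8) — NOT x4 is true.
  3. (NOT x7 OR x2 OR x9) — x9 is true.
  4. (NOT x9 OR NOT x4) — NOT x4 is true.
  5. (x1 OR x6) — x1 is true.
  6. (x6 OR NOT x4 OR x8) — NOT x4 is true.
  7. (NOT x3 OR x4) — NOT x3 is true.
  8. (x1 OR x3) — x1 is true.
  9. (NOT x8 OR NOT x1 OR NOT x6) — NOT x8 is true.
  10. (NOT x7 OR NOT x8) — NOT x8 is true.
  11. (NOT x8 OR NOT x1) — NOT x8 is true.
  12. (x9 OR NOT x6) — x9 is true.
  13. (x5 OR NOT x6) — NOT x6 is true.
  14. (x2 OR NOT x1) — x2 is true.
  15. (x1 OR NOT x9) — x1 is true.
  16. (x7 OR NOT x9) — x7 is true.
  17. (NOT x8 OR NOT x7 OR x6) — NOT x8 is true.
  18. (x4 OR NOT x5 OR NOT x3) — NOT x5 is true.
  19. (NOT x6 OR NOT x7 OR NOT x4) — NOT x6 is true.
  20. (x5 OR NOT x4 OR NOT x6) — NOT x6 is true.
  21. (x6 OR NOT x5 OR NOT x9) — NOT x5 is true.
  22. (NOT x3 OR x5) — NOT x3 is true.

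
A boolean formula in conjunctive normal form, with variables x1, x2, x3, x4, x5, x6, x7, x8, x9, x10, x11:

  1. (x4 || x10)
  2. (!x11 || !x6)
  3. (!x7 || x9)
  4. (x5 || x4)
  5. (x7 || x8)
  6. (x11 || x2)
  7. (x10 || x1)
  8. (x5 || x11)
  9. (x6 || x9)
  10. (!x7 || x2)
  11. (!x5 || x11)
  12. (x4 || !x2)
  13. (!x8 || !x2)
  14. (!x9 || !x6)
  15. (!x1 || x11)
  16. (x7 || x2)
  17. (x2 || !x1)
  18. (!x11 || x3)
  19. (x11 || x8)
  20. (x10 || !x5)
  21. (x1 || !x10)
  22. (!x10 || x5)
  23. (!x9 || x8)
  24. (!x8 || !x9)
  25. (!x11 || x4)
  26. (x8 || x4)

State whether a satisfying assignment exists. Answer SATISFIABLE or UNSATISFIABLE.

UNSATISFIABLE

x11 = True:
  propagation gives x6=False, x9=True, x3=True, x8=True; an empty clause results — contradiction.
x11 = False:
  propagation gives x2=True, x5=True; an empty clause results — contradiction.
Every branch closes, so no satisfying assignment exists.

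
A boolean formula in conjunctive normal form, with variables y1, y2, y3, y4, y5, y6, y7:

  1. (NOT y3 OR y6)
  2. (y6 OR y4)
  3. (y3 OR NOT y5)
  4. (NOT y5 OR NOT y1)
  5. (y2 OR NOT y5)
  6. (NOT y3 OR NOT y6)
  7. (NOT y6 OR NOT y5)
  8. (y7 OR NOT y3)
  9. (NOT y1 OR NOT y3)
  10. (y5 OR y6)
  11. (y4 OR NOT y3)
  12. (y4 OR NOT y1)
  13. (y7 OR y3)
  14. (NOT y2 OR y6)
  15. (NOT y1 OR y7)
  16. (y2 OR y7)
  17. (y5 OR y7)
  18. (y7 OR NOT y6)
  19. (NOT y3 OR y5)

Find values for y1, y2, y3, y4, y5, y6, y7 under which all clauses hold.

y1=F, y2=F, y3=F, y4=T, y5=F, y6=T, y7=T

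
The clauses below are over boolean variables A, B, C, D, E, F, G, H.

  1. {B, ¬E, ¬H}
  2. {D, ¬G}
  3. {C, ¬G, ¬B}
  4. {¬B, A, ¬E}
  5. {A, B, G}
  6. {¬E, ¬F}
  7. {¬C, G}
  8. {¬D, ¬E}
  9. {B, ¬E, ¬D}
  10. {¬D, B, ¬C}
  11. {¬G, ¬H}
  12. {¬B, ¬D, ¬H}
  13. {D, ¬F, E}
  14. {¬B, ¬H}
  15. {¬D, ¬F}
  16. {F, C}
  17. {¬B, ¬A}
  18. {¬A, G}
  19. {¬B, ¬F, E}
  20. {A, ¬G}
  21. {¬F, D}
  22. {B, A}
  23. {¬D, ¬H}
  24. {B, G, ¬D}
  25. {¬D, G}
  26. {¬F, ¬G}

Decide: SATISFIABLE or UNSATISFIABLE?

B = True:
  propagation gives H=False, A=False, E=False, F=False; an empty clause results — contradiction.
B = False:
  propagation gives A=True, G=True, D=True, E=False; an empty clause results — contradiction.
Every branch closes, so no satisfying assignment exists.

UNSATISFIABLE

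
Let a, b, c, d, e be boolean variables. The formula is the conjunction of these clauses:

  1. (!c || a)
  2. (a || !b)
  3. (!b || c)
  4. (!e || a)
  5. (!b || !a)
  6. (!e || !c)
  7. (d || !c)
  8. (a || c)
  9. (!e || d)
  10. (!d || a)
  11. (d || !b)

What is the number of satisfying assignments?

The models are:
  a=1 b=0 c=0 d=0 e=0
  a=1 b=0 c=0 d=1 e=0
  a=1 b=0 c=0 d=1 e=1
  a=1 b=0 c=1 d=1 e=0
That's 4 in total.

4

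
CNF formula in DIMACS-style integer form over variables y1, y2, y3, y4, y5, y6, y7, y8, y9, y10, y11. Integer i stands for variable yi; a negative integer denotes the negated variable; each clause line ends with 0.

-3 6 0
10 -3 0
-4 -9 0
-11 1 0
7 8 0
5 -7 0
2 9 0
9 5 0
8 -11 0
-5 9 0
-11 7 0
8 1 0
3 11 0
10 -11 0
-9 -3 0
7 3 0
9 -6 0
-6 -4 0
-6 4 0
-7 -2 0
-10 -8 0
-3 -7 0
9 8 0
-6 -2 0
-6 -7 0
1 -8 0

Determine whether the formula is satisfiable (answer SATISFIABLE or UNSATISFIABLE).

UNSATISFIABLE

y7 = True:
  propagation gives y5=True, y9=True, y4=False, y3=False; an empty clause results — contradiction.
y7 = False:
  propagation gives y8=True, y11=False, y3=True, y6=True; an empty clause results — contradiction.
Every branch closes, so no satisfying assignment exists.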